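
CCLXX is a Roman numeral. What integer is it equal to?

CCLXX: C=100, C=100, L=50, X=10, X=10
100 + 100 + 50 + 10 + 10 = 270

270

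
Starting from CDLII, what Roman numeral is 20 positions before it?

CDLII = 452
452 - 20 = 432

CDXXXII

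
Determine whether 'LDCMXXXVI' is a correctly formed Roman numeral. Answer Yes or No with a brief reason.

'LDCMXXXVI': Invalid subtractive combination: LD

No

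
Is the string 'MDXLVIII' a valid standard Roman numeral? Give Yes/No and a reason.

'MDXLVIII': Check the rules: uses only the symbols I, V, X, L, C, D, M; no symbol is repeated more than three times in a row; V, L and D each appear at most once; the only place a smaller symbol precedes a larger one is the allowed subtractive pair XL, the symbol right after such a pair (if any) is smaller than the pair's first symbol, and otherwise the values never increase from left to right. Value: M (1000) + D (500) + XL (40) + V (5) + I (1) + I (1) + I (1) = 1548. So it is a valid standard Roman numeral.

Yes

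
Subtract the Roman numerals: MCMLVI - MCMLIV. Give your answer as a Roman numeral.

MCMLVI = 1956
MCMLIV = 1954
1956 - 1954 = 2

II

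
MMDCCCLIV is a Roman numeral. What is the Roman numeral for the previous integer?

MMDCCCLIV = 2854; previous is 2853

MMDCCCLIII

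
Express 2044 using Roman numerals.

Convert 2044 to Roman numerals:
  2044 contains 2×1000 (MM)
  44 contains 1×40 (XL)
  4 contains 1×4 (IV)

MMXLIV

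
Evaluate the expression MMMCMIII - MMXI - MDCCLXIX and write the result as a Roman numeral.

MMMCMIII = 3903, MMXI = 2011, MDCCLXIX = 1769
3903 - 2011 = 1892
1892 - 1769 = 123

CXXIII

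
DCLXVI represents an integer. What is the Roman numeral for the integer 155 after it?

DCLXVI = 666
666 + 155 = 821

DCCCXXI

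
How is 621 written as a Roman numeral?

Convert 621 to Roman numerals:
  621 contains 1×500 (D)
  121 contains 1×100 (C)
  21 contains 2×10 (XX)
  1 contains 1×1 (I)

DCXXI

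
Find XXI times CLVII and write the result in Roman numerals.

XXI = 21
CLVII = 157
21 × 157 = 3297

MMMCCXCVII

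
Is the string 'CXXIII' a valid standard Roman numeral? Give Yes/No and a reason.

'CXXIII': Check the rules: uses only the symbols I, V, X, L, C, D, M; no symbol is repeated more than three times in a row; V, L and D each appear at most once; no smaller symbol precedes a larger one (values never increase from left to right). Value: C (100) + X (10) + X (10) + I (1) + I (1) + I (1) = 123. So it is a valid standard Roman numeral.

Yes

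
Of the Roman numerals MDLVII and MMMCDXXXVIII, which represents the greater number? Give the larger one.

MDLVII = 1557
MMMCDXXXVIII = 3438
3438 is larger

MMMCDXXXVIII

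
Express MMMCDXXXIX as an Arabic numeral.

MMMCDXXXIX: M=1000, M=1000, M=1000, CD=400, X=10, X=10, X=10, IX=9
1000 + 1000 + 1000 + 400 + 10 + 10 + 10 + 9 = 3439

3439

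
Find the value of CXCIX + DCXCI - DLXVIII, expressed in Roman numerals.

CXCIX = 199, DCXCI = 691, DLXVIII = 568
199 + 691 = 890
890 - 568 = 322

CCCXXII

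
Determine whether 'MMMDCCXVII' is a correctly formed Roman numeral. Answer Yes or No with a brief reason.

'MMMDCCXVII': Check the rules: uses only the symbols I, V, X, L, C, D, M; no symbol is repeated more than three times in a row; V, L and D each appear at most once; no smaller symbol precedes a larger one (values never increase from left to right). Value: M (1000) + M (1000) + M (1000) + D (500) + C (100) + C (100) + X (10) + V (5) + I (1) + I (1) = 3717. So it is a valid standard Roman numeral.

Yes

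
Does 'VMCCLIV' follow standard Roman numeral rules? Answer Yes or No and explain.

'VMCCLIV': V should not appear more than once

No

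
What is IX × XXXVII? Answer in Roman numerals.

IX = 9
XXXVII = 37
9 × 37 = 333

CCCXXXIII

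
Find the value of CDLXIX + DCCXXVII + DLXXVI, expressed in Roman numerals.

CDLXIX = 469, DCCXXVII = 727, DLXXVI = 576
469 + 727 = 1196
1196 + 576 = 1772

MDCCLXXII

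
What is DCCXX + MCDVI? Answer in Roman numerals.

DCCXX = 720
MCDVI = 1406
720 + 1406 = 2126

MMCXXVI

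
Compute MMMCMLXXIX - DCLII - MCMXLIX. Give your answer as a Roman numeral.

MMMCMLXXIX = 3979, DCLII = 652, MCMXLIX = 1949
3979 - 652 = 3327
3327 - 1949 = 1378

MCCCLXXVIII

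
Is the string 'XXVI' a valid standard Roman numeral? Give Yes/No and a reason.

'XXVI': Check the rules: uses only the symbols I, V, X, L, C, D, M; no symbol is repeated more than three times in a row; V, L and D each appear at most once; no smaller symbol precedes a larger one (values never increase from left to right). Value: X (10) + X (10) + V (5) + I (1) = 26. So it is a valid standard Roman numeral.

Yes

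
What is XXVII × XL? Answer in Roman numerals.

XXVII = 27
XL = 40
27 × 40 = 1080

MLXXX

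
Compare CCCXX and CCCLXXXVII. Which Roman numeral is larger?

CCCXX = 320
CCCLXXXVII = 387
387 is larger

CCCLXXXVII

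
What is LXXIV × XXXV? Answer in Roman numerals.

LXXIV = 74
XXXV = 35
74 × 35 = 2590

MMDXC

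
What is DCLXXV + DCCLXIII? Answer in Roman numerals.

DCLXXV = 675
DCCLXIII = 763
675 + 763 = 1438

MCDXXXVIII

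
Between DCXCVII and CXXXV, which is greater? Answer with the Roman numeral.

DCXCVII = 697
CXXXV = 135
697 is larger

DCXCVII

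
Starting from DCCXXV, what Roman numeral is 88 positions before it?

DCCXXV = 725
725 - 88 = 637

DCXXXVII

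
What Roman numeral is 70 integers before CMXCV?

CMXCV = 995
995 - 70 = 925

CMXXV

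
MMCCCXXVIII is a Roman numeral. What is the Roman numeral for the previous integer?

MMCCCXXVIII = 2328; previous is 2327

MMCCCXXVII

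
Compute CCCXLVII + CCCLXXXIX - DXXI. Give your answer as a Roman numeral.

CCCXLVII = 347, CCCLXXXIX = 389, DXXI = 521
347 + 389 = 736
736 - 521 = 215

CCXV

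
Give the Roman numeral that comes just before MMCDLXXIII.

MMCDLXXIII = 2473; previous is 2472

MMCDLXXII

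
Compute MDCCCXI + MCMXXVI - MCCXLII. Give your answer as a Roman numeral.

MDCCCXI = 1811, MCMXXVI = 1926, MCCXLII = 1242
1811 + 1926 = 3737
3737 - 1242 = 2495

MMCDXCV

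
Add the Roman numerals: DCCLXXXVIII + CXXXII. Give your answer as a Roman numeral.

DCCLXXXVIII = 788
CXXXII = 132
788 + 132 = 920

CMXX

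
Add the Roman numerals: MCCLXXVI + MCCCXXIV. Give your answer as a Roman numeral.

MCCLXXVI = 1276
MCCCXXIV = 1324
1276 + 1324 = 2600

MMDC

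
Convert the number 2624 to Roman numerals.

Convert 2624 to Roman numerals:
  2624 contains 2×1000 (MM)
  624 contains 1×500 (D)
  124 contains 1×100 (C)
  24 contains 2×10 (XX)
  4 contains 1×4 (IV)

MMDCXXIV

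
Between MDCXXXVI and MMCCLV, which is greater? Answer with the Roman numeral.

MDCXXXVI = 1636
MMCCLV = 2255
2255 is larger

MMCCLV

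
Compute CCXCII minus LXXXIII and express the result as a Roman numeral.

CCXCII = 292
LXXXIII = 83
292 - 83 = 209

CCIX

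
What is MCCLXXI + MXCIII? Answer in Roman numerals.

MCCLXXI = 1271
MXCIII = 1093
1271 + 1093 = 2364

MMCCCLXIV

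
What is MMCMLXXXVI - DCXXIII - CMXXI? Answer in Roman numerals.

MMCMLXXXVI = 2986, DCXXIII = 623, CMXXI = 921
2986 - 623 = 2363
2363 - 921 = 1442

MCDXLII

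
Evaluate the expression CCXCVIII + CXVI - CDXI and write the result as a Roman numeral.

CCXCVIII = 298, CXVI = 116, CDXI = 411
298 + 116 = 414
414 - 411 = 3

III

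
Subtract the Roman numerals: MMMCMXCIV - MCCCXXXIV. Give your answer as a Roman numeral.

MMMCMXCIV = 3994
MCCCXXXIV = 1334
3994 - 1334 = 2660

MMDCLX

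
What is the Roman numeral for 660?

Convert 660 to Roman numerals:
  660 contains 1×500 (D)
  160 contains 1×100 (C)
  60 contains 1×50 (L)
  10 contains 1×10 (X)

DCLX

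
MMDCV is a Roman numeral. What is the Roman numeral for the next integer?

MMDCV = 2605; next is 2606

MMDCVI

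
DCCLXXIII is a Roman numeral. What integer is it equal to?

DCCLXXIII: D=500, C=100, C=100, L=50, X=10, X=10, I=1, I=1, I=1
500 + 100 + 100 + 50 + 10 + 10 + 1 + 1 + 1 = 773

773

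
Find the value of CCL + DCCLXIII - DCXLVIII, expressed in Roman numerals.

CCL = 250, DCCLXIII = 763, DCXLVIII = 648
250 + 763 = 1013
1013 - 648 = 365

CCCLXV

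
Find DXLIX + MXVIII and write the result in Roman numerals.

DXLIX = 549
MXVIII = 1018
549 + 1018 = 1567

MDLXVII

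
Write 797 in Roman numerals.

Convert 797 to Roman numerals:
  797 contains 1×500 (D)
  297 contains 2×100 (CC)
  97 contains 1×90 (XC)
  7 contains 1×5 (V)
  2 contains 2×1 (II)

DCCXCVII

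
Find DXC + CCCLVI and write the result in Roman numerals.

DXC = 590
CCCLVI = 356
590 + 356 = 946

CMXLVI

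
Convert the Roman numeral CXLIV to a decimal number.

CXLIV: C=100, XL=40, IV=4
100 + 40 + 4 = 144

144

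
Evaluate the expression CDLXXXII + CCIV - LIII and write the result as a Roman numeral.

CDLXXXII = 482, CCIV = 204, LIII = 53
482 + 204 = 686
686 - 53 = 633

DCXXXIII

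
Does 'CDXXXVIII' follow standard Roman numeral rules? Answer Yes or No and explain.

'CDXXXVIII': Check the rules: uses only the symbols I, V, X, L, C, D, M; no symbol is repeated more than three times in a row; V, L and D each appear at most once; the only place a smaller symbol precedes a larger one is the allowed subtractive pair CD, the symbol right after such a pair (if any) is smaller than the pair's first symbol, and otherwise the values never increase from left to right. Value: CD (400) + X (10) + X (10) + X (10) + V (5) + I (1) + I (1) + I (1) = 438. So it is a valid standard Roman numeral.

Yes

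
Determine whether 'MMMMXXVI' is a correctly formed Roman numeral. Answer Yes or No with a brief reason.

'MMMMXXVI': More than 3 consecutive M's

No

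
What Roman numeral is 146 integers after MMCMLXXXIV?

MMCMLXXXIV = 2984
2984 + 146 = 3130

MMMCXXX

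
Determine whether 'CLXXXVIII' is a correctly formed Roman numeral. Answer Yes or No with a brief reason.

'CLXXXVIII': Check the rules: uses only the symbols I, V, X, L, C, D, M; no symbol is repeated more than three times in a row; V, L and D each appear at most once; no smaller symbol precedes a larger one (values never increase from left to right). Value: C (100) + L (50) + X (10) + X (10) + X (10) + V (5) + I (1) + I (1) + I (1) = 188. So it is a valid standard Roman numeral.

Yes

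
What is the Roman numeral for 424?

Convert 424 to Roman numerals:
  424 contains 1×400 (CD)
  24 contains 2×10 (XX)
  4 contains 1×4 (IV)

CDXXIV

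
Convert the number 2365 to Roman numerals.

Convert 2365 to Roman numerals:
  2365 contains 2×1000 (MM)
  365 contains 3×100 (CCC)
  65 contains 1×50 (L)
  15 contains 1×10 (X)
  5 contains 1×5 (V)

MMCCCLXV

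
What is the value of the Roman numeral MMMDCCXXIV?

MMMDCCXXIV: M=1000, M=1000, M=1000, D=500, C=100, C=100, X=10, X=10, IV=4
1000 + 1000 + 1000 + 500 + 100 + 100 + 10 + 10 + 4 = 3724

3724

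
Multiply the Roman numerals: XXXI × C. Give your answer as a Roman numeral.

XXXI = 31
C = 100
31 × 100 = 3100

MMMC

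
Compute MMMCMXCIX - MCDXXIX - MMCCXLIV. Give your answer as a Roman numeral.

MMMCMXCIX = 3999, MCDXXIX = 1429, MMCCXLIV = 2244
3999 - 1429 = 2570
2570 - 2244 = 326

CCCXXVI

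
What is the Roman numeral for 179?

Convert 179 to Roman numerals:
  179 contains 1×100 (C)
  79 contains 1×50 (L)
  29 contains 2×10 (XX)
  9 contains 1×9 (IX)

CLXXIX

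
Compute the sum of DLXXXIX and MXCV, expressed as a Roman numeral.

DLXXXIX = 589
MXCV = 1095
589 + 1095 = 1684

MDCLXXXIV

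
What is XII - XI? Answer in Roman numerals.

XII = 12
XI = 11
12 - 11 = 1

I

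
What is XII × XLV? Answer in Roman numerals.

XII = 12
XLV = 45
12 × 45 = 540

DXL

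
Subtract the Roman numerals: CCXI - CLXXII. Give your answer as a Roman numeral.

CCXI = 211
CLXXII = 172
211 - 172 = 39

XXXIX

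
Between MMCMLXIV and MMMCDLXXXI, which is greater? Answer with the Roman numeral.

MMCMLXIV = 2964
MMMCDLXXXI = 3481
3481 is larger

MMMCDLXXXI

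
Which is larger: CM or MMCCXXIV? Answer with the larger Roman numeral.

CM = 900
MMCCXXIV = 2224
2224 is larger

MMCCXXIV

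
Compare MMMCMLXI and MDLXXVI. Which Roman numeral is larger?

MMMCMLXI = 3961
MDLXXVI = 1576
3961 is larger

MMMCMLXI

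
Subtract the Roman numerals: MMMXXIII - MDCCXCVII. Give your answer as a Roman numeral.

MMMXXIII = 3023
MDCCXCVII = 1797
3023 - 1797 = 1226

MCCXXVI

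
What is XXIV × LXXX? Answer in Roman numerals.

XXIV = 24
LXXX = 80
24 × 80 = 1920

MCMXX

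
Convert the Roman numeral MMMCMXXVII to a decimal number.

MMMCMXXVII: M=1000, M=1000, M=1000, CM=900, X=10, X=10, V=5, I=1, I=1
1000 + 1000 + 1000 + 900 + 10 + 10 + 5 + 1 + 1 = 3927

3927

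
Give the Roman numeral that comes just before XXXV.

XXXV = 35; previous is 34

XXXIV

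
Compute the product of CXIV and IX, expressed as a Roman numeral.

CXIV = 114
IX = 9
114 × 9 = 1026

MXXVI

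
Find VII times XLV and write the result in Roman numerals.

VII = 7
XLV = 45
7 × 45 = 315

CCCXV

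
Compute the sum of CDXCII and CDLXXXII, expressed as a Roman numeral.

CDXCII = 492
CDLXXXII = 482
492 + 482 = 974

CMLXXIV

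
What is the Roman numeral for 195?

Convert 195 to Roman numerals:
  195 contains 1×100 (C)
  95 contains 1×90 (XC)
  5 contains 1×5 (V)

CXCV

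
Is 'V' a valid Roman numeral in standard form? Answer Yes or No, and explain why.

'V': Check the rules: uses only the symbols I, V, X, L, C, D, M; no symbol is repeated more than three times in a row; V, L and D each appear at most once; no smaller symbol precedes a larger one (values never increase from left to right). Value: V = 5. So it is a valid standard Roman numeral.

Yes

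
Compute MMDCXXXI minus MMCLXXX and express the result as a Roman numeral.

MMDCXXXI = 2631
MMCLXXX = 2180
2631 - 2180 = 451

CDLI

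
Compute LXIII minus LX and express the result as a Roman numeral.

LXIII = 63
LX = 60
63 - 60 = 3

III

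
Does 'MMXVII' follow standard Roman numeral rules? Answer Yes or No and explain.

'MMXVII': Check the rules: uses only the symbols I, V, X, L, C, D, M; no symbol is repeated more than three times in a row; V, L and D each appear at most once; no smaller symbol precedes a larger one (values never increase from left to right). Value: M (1000) + M (1000) + X (10) + V (5) + I (1) + I (1) = 2017. So it is a valid standard Roman numeral.

Yes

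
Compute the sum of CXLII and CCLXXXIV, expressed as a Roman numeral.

CXLII = 142
CCLXXXIV = 284
142 + 284 = 426

CDXXVI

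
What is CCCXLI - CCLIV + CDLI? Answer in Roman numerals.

CCCXLI = 341, CCLIV = 254, CDLI = 451
341 - 254 = 87
87 + 451 = 538

DXXXVIII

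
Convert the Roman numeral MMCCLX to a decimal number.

MMCCLX: M=1000, M=1000, C=100, C=100, L=50, X=10
1000 + 1000 + 100 + 100 + 50 + 10 = 2260

2260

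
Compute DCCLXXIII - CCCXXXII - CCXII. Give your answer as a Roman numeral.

DCCLXXIII = 773, CCCXXXII = 332, CCXII = 212
773 - 332 = 441
441 - 212 = 229

CCXXIX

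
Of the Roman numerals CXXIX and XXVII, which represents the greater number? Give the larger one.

CXXIX = 129
XXVII = 27
129 is larger

CXXIX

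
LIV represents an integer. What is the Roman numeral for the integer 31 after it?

LIV = 54
54 + 31 = 85

LXXXV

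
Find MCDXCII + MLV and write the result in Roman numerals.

MCDXCII = 1492
MLV = 1055
1492 + 1055 = 2547

MMDXLVII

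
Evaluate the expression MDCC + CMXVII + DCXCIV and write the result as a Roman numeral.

MDCC = 1700, CMXVII = 917, DCXCIV = 694
1700 + 917 = 2617
2617 + 694 = 3311

MMMCCCXI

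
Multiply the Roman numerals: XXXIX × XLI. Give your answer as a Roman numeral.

XXXIX = 39
XLI = 41
39 × 41 = 1599

MDXCIX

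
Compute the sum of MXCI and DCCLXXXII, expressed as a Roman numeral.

MXCI = 1091
DCCLXXXII = 782
1091 + 782 = 1873

MDCCCLXXIII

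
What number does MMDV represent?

MMDV: M=1000, M=1000, D=500, V=5
1000 + 1000 + 500 + 5 = 2505

2505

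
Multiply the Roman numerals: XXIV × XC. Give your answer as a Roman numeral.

XXIV = 24
XC = 90
24 × 90 = 2160

MMCLX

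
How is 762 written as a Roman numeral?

Convert 762 to Roman numerals:
  762 contains 1×500 (D)
  262 contains 2×100 (CC)
  62 contains 1×50 (L)
  12 contains 1×10 (X)
  2 contains 2×1 (II)

DCCLXII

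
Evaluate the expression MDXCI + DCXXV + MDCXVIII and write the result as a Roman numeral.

MDXCI = 1591, DCXXV = 625, MDCXVIII = 1618
1591 + 625 = 2216
2216 + 1618 = 3834

MMMDCCCXXXIV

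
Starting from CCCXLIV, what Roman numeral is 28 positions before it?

CCCXLIV = 344
344 - 28 = 316

CCCXVI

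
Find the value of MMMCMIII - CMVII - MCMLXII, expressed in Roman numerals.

MMMCMIII = 3903, CMVII = 907, MCMLXII = 1962
3903 - 907 = 2996
2996 - 1962 = 1034

MXXXIV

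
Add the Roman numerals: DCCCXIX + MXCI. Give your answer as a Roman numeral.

DCCCXIX = 819
MXCI = 1091
819 + 1091 = 1910

MCMX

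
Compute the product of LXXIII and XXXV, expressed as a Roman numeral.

LXXIII = 73
XXXV = 35
73 × 35 = 2555

MMDLV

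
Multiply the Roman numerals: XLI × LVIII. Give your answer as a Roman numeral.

XLI = 41
LVIII = 58
41 × 58 = 2378

MMCCCLXXVIII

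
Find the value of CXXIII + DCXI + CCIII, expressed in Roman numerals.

CXXIII = 123, DCXI = 611, CCIII = 203
123 + 611 = 734
734 + 203 = 937

CMXXXVII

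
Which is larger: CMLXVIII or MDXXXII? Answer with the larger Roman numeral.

CMLXVIII = 968
MDXXXII = 1532
1532 is larger

MDXXXII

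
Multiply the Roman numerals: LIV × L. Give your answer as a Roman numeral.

LIV = 54
L = 50
54 × 50 = 2700

MMDCC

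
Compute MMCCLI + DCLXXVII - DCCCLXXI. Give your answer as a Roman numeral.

MMCCLI = 2251, DCLXXVII = 677, DCCCLXXI = 871
2251 + 677 = 2928
2928 - 871 = 2057

MMLVII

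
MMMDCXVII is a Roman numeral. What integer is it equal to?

MMMDCXVII: M=1000, M=1000, M=1000, D=500, C=100, X=10, V=5, I=1, I=1
1000 + 1000 + 1000 + 500 + 100 + 10 + 5 + 1 + 1 = 3617

3617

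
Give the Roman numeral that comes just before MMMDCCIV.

MMMDCCIV = 3704, so the previous integer is 3704 - 1 = 3703

MMMDCCIII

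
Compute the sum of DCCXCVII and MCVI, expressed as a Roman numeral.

DCCXCVII = 797
MCVI = 1106
797 + 1106 = 1903

MCMIII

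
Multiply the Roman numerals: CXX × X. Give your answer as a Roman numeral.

CXX = 120
X = 10
120 × 10 = 1200

MCC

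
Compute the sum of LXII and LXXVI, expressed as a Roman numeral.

LXII = 62
LXXVI = 76
62 + 76 = 138

CXXXVIII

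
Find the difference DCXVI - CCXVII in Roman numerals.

DCXVI = 616
CCXVII = 217
616 - 217 = 399

CCCXCIX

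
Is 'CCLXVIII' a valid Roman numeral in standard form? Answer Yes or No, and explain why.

'CCLXVIII': Check the rules: uses only the symbols I, V, X, L, C, D, M; no symbol is repeated more than three times in a row; V, L and D each appear at most once; no smaller symbol precedes a larger one (values never increase from left to right). Value: C (100) + C (100) + L (50) + X (10) + V (5) + I (1) + I (1) + I (1) = 268. So it is a valid standard Roman numeral.

Yes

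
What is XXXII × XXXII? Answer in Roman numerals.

XXXII = 32
XXXII = 32
32 × 32 = 1024

MXXIV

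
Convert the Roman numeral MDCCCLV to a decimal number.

MDCCCLV: M=1000, D=500, C=100, C=100, C=100, L=50, V=5
1000 + 500 + 100 + 100 + 100 + 50 + 5 = 1855

1855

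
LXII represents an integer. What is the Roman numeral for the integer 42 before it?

LXII = 62
62 - 42 = 20

XX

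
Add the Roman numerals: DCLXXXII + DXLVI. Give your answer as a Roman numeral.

DCLXXXII = 682
DXLVI = 546
682 + 546 = 1228

MCCXXVIII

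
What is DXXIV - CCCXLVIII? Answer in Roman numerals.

DXXIV = 524
CCCXLVIII = 348
524 - 348 = 176

CLXXVI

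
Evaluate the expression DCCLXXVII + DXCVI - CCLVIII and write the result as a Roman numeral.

DCCLXXVII = 777, DXCVI = 596, CCLVIII = 258
777 + 596 = 1373
1373 - 258 = 1115

MCXV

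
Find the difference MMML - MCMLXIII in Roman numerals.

MMML = 3050
MCMLXIII = 1963
3050 - 1963 = 1087

MLXXXVII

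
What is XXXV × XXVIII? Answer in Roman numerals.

XXXV = 35
XXVIII = 28
35 × 28 = 980

CMLXXX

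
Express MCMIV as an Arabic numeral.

MCMIV: M=1000, CM=900, IV=4
1000 + 900 + 4 = 1904

1904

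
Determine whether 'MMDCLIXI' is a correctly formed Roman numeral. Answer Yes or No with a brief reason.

'MMDCLIXI': I cannot come right after the subtractive pair IX: once I is subtracted in IX, the next symbol must be smaller than I

No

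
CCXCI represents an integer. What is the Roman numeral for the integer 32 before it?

CCXCI = 291
291 - 32 = 259

CCLIX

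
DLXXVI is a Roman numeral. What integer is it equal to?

DLXXVI: D=500, L=50, X=10, X=10, V=5, I=1
500 + 50 + 10 + 10 + 5 + 1 = 576

576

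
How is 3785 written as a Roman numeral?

Convert 3785 to Roman numerals:
  3785 contains 3×1000 (MMM)
  785 contains 1×500 (D)
  285 contains 2×100 (CC)
  85 contains 1×50 (L)
  35 contains 3×10 (XXX)
  5 contains 1×5 (V)

MMMDCCLXXXV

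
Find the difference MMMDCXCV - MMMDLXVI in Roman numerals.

MMMDCXCV = 3695
MMMDLXVI = 3566
3695 - 3566 = 129

CXXIX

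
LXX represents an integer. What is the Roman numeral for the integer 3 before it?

LXX = 70
70 - 3 = 67

LXVII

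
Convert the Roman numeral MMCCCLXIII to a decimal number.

MMCCCLXIII: M=1000, M=1000, C=100, C=100, C=100, L=50, X=10, I=1, I=1, I=1
1000 + 1000 + 100 + 100 + 100 + 50 + 10 + 1 + 1 + 1 = 2363

2363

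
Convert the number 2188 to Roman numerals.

Convert 2188 to Roman numerals:
  2188 contains 2×1000 (MM)
  188 contains 1×100 (C)
  88 contains 1×50 (L)
  38 contains 3×10 (XXX)
  8 contains 1×5 (V)
  3 contains 3×1 (III)

MMCLXXXVIII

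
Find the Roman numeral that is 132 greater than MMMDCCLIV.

MMMDCCLIV = 3754
3754 + 132 = 3886

MMMDCCCLXXXVI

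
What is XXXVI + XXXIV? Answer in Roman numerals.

XXXVI = 36
XXXIV = 34
36 + 34 = 70

LXX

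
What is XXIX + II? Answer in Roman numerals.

XXIX = 29
II = 2
29 + 2 = 31

XXXI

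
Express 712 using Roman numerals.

Convert 712 to Roman numerals:
  712 contains 1×500 (D)
  212 contains 2×100 (CC)
  12 contains 1×10 (X)
  2 contains 2×1 (II)

DCCXII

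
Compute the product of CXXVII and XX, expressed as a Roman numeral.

CXXVII = 127
XX = 20
127 × 20 = 2540

MMDXL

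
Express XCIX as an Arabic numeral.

XCIX: XC=90, IX=9
90 + 9 = 99

99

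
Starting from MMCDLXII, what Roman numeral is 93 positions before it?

MMCDLXII = 2462
2462 - 93 = 2369

MMCCCLXIX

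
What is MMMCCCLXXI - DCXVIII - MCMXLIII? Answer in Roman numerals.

MMMCCCLXXI = 3371, DCXVIII = 618, MCMXLIII = 1943
3371 - 618 = 2753
2753 - 1943 = 810

DCCCX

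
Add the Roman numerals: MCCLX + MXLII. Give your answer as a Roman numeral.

MCCLX = 1260
MXLII = 1042
1260 + 1042 = 2302

MMCCCII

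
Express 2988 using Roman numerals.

Convert 2988 to Roman numerals:
  2988 contains 2×1000 (MM)
  988 contains 1×900 (CM)
  88 contains 1×50 (L)
  38 contains 3×10 (XXX)
  8 contains 1×5 (V)
  3 contains 3×1 (III)

MMCMLXXXVIII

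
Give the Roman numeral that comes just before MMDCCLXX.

MMDCCLXX = 2770; previous is 2769

MMDCCLXIX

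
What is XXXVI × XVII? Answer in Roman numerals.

XXXVI = 36
XVII = 17
36 × 17 = 612

DCXII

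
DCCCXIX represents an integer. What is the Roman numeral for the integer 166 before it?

DCCCXIX = 819
819 - 166 = 653

DCLIII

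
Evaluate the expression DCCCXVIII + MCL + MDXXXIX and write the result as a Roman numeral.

DCCCXVIII = 818, MCL = 1150, MDXXXIX = 1539
818 + 1150 = 1968
1968 + 1539 = 3507

MMMDVII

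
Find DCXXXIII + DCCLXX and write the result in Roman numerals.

DCXXXIII = 633
DCCLXX = 770
633 + 770 = 1403

MCDIII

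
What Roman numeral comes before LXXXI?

LXXXI = 81, so the previous integer is 81 - 1 = 80

LXXX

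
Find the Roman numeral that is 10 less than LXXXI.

LXXXI = 81
81 - 10 = 71

LXXI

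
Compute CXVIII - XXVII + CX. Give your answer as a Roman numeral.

CXVIII = 118, XXVII = 27, CX = 110
118 - 27 = 91
91 + 110 = 201

CCI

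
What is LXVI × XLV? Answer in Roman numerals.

LXVI = 66
XLV = 45
66 × 45 = 2970

MMCMLXX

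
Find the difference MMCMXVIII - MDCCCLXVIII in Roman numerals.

MMCMXVIII = 2918
MDCCCLXVIII = 1868
2918 - 1868 = 1050

ML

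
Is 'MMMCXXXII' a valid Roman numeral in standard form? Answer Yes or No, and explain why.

'MMMCXXXII': Check the rules: uses only the symbols I, V, X, L, C, D, M; no symbol is repeated more than three times in a row; V, L and D each appear at most once; no smaller symbol precedes a larger one (values never increase from left to right). Value: M (1000) + M (1000) + M (1000) + C (100) + X (10) + X (10) + X (10) + I (1) + I (1) = 3132. So it is a valid standard Roman numeral.

Yes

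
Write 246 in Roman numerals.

Convert 246 to Roman numerals:
  246 contains 2×100 (CC)
  46 contains 1×40 (XL)
  6 contains 1×5 (V)
  1 contains 1×1 (I)

CCXLVI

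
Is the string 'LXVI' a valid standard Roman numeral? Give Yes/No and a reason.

'LXVI': Check the rules: uses only the symbols I, V, X, L, C, D, M; no symbol is repeated more than three times in a row; V, L and D each appear at most once; no smaller symbol precedes a larger one (values never increase from left to right). Value: L (50) + X (10) + V (5) + I (1) = 66. So it is a valid standard Roman numeral.

Yes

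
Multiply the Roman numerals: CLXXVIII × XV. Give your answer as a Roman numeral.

CLXXVIII = 178
XV = 15
178 × 15 = 2670

MMDCLXX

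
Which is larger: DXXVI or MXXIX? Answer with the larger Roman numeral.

DXXVI = 526
MXXIX = 1029
1029 is larger

MXXIX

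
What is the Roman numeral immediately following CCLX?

CCLX = 260; next is 261

CCLXI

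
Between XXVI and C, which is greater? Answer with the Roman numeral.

XXVI = 26
C = 100
100 is larger

C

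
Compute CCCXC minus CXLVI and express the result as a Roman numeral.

CCCXC = 390
CXLVI = 146
390 - 146 = 244

CCXLIV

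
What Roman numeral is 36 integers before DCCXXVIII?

DCCXXVIII = 728
728 - 36 = 692

DCXCII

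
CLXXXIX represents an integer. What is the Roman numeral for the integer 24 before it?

CLXXXIX = 189
189 - 24 = 165

CLXV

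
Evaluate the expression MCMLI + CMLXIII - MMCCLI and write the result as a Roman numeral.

MCMLI = 1951, CMLXIII = 963, MMCCLI = 2251
1951 + 963 = 2914
2914 - 2251 = 663

DCLXIII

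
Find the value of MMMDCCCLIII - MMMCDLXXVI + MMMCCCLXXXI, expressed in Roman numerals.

MMMDCCCLIII = 3853, MMMCDLXXVI = 3476, MMMCCCLXXXI = 3381
3853 - 3476 = 377
377 + 3381 = 3758

MMMDCCLVIII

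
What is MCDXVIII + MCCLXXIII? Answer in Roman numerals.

MCDXVIII = 1418
MCCLXXIII = 1273
1418 + 1273 = 2691

MMDCXCI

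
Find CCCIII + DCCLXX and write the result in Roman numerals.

CCCIII = 303
DCCLXX = 770
303 + 770 = 1073

MLXXIII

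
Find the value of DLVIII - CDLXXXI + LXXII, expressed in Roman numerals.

DLVIII = 558, CDLXXXI = 481, LXXII = 72
558 - 481 = 77
77 + 72 = 149

CXLIX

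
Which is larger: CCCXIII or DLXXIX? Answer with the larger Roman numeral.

CCCXIII = 313
DLXXIX = 579
579 is larger

DLXXIX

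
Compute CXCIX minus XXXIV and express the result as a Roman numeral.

CXCIX = 199
XXXIV = 34
199 - 34 = 165

CLXV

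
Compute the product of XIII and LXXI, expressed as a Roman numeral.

XIII = 13
LXXI = 71
13 × 71 = 923

CMXXIII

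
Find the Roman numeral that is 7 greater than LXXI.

LXXI = 71
71 + 7 = 78

LXXVIII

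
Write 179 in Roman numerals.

Convert 179 to Roman numerals:
  179 contains 1×100 (C)
  79 contains 1×50 (L)
  29 contains 2×10 (XX)
  9 contains 1×9 (IX)

CLXXIX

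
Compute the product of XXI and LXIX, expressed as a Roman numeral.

XXI = 21
LXIX = 69
21 × 69 = 1449

MCDXLIX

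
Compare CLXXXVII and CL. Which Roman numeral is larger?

CLXXXVII = 187
CL = 150
187 is larger

CLXXXVII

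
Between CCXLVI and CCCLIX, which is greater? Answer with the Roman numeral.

CCXLVI = 246
CCCLIX = 359
359 is larger

CCCLIX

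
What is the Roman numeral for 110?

Convert 110 to Roman numerals:
  110 contains 1×100 (C)
  10 contains 1×10 (X)

CX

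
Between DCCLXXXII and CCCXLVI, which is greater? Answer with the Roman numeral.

DCCLXXXII = 782
CCCXLVI = 346
782 is larger

DCCLXXXII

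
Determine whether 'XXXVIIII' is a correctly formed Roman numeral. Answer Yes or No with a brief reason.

'XXXVIIII': More than 3 consecutive I's

No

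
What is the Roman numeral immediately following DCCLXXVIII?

DCCLXXVIII = 778; next is 779

DCCLXXIX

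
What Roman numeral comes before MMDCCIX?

MMDCCIX = 2709, so the previous integer is 2709 - 1 = 2708

MMDCCVIII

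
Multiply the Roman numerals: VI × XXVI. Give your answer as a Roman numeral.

VI = 6
XXVI = 26
6 × 26 = 156

CLVI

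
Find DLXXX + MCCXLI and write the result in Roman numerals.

DLXXX = 580
MCCXLI = 1241
580 + 1241 = 1821

MDCCCXXI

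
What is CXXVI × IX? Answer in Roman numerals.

CXXVI = 126
IX = 9
126 × 9 = 1134

MCXXXIV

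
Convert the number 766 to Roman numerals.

Convert 766 to Roman numerals:
  766 contains 1×500 (D)
  266 contains 2×100 (CC)
  66 contains 1×50 (L)
  16 contains 1×10 (X)
  6 contains 1×5 (V)
  1 contains 1×1 (I)

DCCLXVI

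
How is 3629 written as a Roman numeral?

Convert 3629 to Roman numerals:
  3629 contains 3×1000 (MMM)
  629 contains 1×500 (D)
  129 contains 1×100 (C)
  29 contains 2×10 (XX)
  9 contains 1×9 (IX)

MMMDCXXIX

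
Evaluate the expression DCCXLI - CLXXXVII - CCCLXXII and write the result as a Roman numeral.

DCCXLI = 741, CLXXXVII = 187, CCCLXXII = 372
741 - 187 = 554
554 - 372 = 182

CLXXXII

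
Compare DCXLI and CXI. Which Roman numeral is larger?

DCXLI = 641
CXI = 111
641 is larger

DCXLI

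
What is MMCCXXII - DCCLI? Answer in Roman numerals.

MMCCXXII = 2222
DCCLI = 751
2222 - 751 = 1471

MCDLXXI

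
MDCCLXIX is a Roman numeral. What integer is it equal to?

MDCCLXIX: M=1000, D=500, C=100, C=100, L=50, X=10, IX=9
1000 + 500 + 100 + 100 + 50 + 10 + 9 = 1769

1769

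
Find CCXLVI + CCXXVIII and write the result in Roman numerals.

CCXLVI = 246
CCXXVIII = 228
246 + 228 = 474

CDLXXIV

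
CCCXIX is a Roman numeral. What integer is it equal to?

CCCXIX: C=100, C=100, C=100, X=10, IX=9
100 + 100 + 100 + 10 + 9 = 319

319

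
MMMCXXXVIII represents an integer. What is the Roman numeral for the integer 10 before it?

MMMCXXXVIII = 3138
3138 - 10 = 3128

MMMCXXVIII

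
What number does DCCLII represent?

DCCLII: D=500, C=100, C=100, L=50, I=1, I=1
500 + 100 + 100 + 50 + 1 + 1 = 752

752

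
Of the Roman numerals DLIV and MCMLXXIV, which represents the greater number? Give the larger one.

DLIV = 554
MCMLXXIV = 1974
1974 is larger

MCMLXXIV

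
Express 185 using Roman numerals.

Convert 185 to Roman numerals:
  185 contains 1×100 (C)
  85 contains 1×50 (L)
  35 contains 3×10 (XXX)
  5 contains 1×5 (V)

CLXXXV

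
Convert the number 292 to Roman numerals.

Convert 292 to Roman numerals:
  292 contains 2×100 (CC)
  92 contains 1×90 (XC)
  2 contains 2×1 (II)

CCXCII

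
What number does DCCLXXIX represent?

DCCLXXIX: D=500, C=100, C=100, L=50, X=10, X=10, IX=9
500 + 100 + 100 + 50 + 10 + 10 + 9 = 779

779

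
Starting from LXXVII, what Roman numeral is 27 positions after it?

LXXVII = 77
77 + 27 = 104

CIV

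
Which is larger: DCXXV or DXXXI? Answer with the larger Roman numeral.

DCXXV = 625
DXXXI = 531
625 is larger

DCXXV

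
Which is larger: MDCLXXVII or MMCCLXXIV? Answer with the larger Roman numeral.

MDCLXXVII = 1677
MMCCLXXIV = 2274
2274 is larger

MMCCLXXIV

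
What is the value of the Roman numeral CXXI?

CXXI: C=100, X=10, X=10, I=1
100 + 10 + 10 + 1 = 121

121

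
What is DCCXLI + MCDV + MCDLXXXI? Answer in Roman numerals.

DCCXLI = 741, MCDV = 1405, MCDLXXXI = 1481
741 + 1405 = 2146
2146 + 1481 = 3627

MMMDCXXVII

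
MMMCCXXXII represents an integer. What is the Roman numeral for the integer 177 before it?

MMMCCXXXII = 3232
3232 - 177 = 3055

MMMLV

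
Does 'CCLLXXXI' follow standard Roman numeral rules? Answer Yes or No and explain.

'CCLLXXXI': L should not appear more than once

No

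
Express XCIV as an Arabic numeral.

XCIV: XC=90, IV=4
90 + 4 = 94

94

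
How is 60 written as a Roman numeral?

Convert 60 to Roman numerals:
  60 contains 1×50 (L)
  10 contains 1×10 (X)

LX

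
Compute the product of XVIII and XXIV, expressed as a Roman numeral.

XVIII = 18
XXIV = 24
18 × 24 = 432

CDXXXII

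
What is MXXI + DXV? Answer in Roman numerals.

MXXI = 1021
DXV = 515
1021 + 515 = 1536

MDXXXVI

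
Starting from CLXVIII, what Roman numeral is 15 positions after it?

CLXVIII = 168
168 + 15 = 183

CLXXXIII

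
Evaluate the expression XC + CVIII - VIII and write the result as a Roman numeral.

XC = 90, CVIII = 108, VIII = 8
90 + 108 = 198
198 - 8 = 190

CXC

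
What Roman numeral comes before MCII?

MCII = 1102; previous is 1101

MCI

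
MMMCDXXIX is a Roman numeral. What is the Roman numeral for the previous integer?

MMMCDXXIX = 3429; previous is 3428

MMMCDXXVIII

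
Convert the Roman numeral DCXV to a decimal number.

DCXV: D=500, C=100, X=10, V=5
500 + 100 + 10 + 5 = 615

615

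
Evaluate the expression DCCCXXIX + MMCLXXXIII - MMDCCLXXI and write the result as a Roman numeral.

DCCCXXIX = 829, MMCLXXXIII = 2183, MMDCCLXXI = 2771
829 + 2183 = 3012
3012 - 2771 = 241

CCXLI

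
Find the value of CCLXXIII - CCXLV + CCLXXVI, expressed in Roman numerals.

CCLXXIII = 273, CCXLV = 245, CCLXXVI = 276
273 - 245 = 28
28 + 276 = 304

CCCIV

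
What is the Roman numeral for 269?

Convert 269 to Roman numerals:
  269 contains 2×100 (CC)
  69 contains 1×50 (L)
  19 contains 1×10 (X)
  9 contains 1×9 (IX)

CCLXIX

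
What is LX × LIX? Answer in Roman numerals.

LX = 60
LIX = 59
60 × 59 = 3540

MMMDXL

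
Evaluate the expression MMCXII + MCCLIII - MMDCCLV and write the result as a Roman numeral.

MMCXII = 2112, MCCLIII = 1253, MMDCCLV = 2755
2112 + 1253 = 3365
3365 - 2755 = 610

DCX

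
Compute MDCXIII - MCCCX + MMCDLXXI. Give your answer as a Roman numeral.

MDCXIII = 1613, MCCCX = 1310, MMCDLXXI = 2471
1613 - 1310 = 303
303 + 2471 = 2774

MMDCCLXXIV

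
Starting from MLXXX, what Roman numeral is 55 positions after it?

MLXXX = 1080
1080 + 55 = 1135

MCXXXV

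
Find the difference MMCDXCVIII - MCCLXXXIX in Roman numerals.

MMCDXCVIII = 2498
MCCLXXXIX = 1289
2498 - 1289 = 1209

MCCIX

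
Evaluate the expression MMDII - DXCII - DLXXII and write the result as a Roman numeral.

MMDII = 2502, DXCII = 592, DLXXII = 572
2502 - 592 = 1910
1910 - 572 = 1338

MCCCXXXVIII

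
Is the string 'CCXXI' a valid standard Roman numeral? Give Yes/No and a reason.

'CCXXI': Check the rules: uses only the symbols I, V, X, L, C, D, M; no symbol is repeated more than three times in a row; V, L and D each appear at most once; no smaller symbol precedes a larger one (values never increase from left to right). Value: C (100) + C (100) + X (10) + X (10) + I (1) = 221. So it is a valid standard Roman numeral.

Yes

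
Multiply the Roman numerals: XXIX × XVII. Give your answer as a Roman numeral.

XXIX = 29
XVII = 17
29 × 17 = 493

CDXCIII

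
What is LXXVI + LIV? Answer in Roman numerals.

LXXVI = 76
LIV = 54
76 + 54 = 130

CXXX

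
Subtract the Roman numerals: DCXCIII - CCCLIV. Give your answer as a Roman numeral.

DCXCIII = 693
CCCLIV = 354
693 - 354 = 339

CCCXXXIX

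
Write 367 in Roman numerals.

Convert 367 to Roman numerals:
  367 contains 3×100 (CCC)
  67 contains 1×50 (L)
  17 contains 1×10 (X)
  7 contains 1×5 (V)
  2 contains 2×1 (II)

CCCLXVII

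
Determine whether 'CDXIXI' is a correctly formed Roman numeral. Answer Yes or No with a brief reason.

'CDXIXI': I cannot come right after the subtractive pair IX: once I is subtracted in IX, the next symbol must be smaller than I

No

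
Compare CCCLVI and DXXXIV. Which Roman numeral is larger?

CCCLVI = 356
DXXXIV = 534
534 is larger

DXXXIV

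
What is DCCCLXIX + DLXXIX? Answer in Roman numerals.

DCCCLXIX = 869
DLXXIX = 579
869 + 579 = 1448

MCDXLVIII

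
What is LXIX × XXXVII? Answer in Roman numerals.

LXIX = 69
XXXVII = 37
69 × 37 = 2553

MMDLIII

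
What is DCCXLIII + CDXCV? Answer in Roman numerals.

DCCXLIII = 743
CDXCV = 495
743 + 495 = 1238

MCCXXXVIII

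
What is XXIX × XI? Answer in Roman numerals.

XXIX = 29
XI = 11
29 × 11 = 319

CCCXIX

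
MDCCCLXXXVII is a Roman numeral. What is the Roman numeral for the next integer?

MDCCCLXXXVII = 1887, so the next integer is 1887 + 1 = 1888

MDCCCLXXXVIII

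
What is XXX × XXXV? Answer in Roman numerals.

XXX = 30
XXXV = 35
30 × 35 = 1050

ML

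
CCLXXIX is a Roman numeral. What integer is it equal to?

CCLXXIX: C=100, C=100, L=50, X=10, X=10, IX=9
100 + 100 + 50 + 10 + 10 + 9 = 279

279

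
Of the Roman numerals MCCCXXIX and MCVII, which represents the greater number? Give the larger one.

MCCCXXIX = 1329
MCVII = 1107
1329 is larger

MCCCXXIX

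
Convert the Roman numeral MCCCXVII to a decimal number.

MCCCXVII: M=1000, C=100, C=100, C=100, X=10, V=5, I=1, I=1
1000 + 100 + 100 + 100 + 10 + 5 + 1 + 1 = 1317

1317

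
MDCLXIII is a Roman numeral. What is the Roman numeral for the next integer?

MDCLXIII = 1663; next is 1664

MDCLXIV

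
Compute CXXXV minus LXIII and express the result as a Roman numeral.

CXXXV = 135
LXIII = 63
135 - 63 = 72

LXXII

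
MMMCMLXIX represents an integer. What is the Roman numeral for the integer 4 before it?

MMMCMLXIX = 3969
3969 - 4 = 3965

MMMCMLXV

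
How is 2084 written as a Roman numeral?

Convert 2084 to Roman numerals:
  2084 contains 2×1000 (MM)
  84 contains 1×50 (L)
  34 contains 3×10 (XXX)
  4 contains 1×4 (IV)

MMLXXXIV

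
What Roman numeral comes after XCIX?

XCIX = 99, so the next integer is 99 + 1 = 100

C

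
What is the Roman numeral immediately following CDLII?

CDLII = 452, so the next integer is 452 + 1 = 453

CDLIII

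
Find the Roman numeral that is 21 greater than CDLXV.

CDLXV = 465
465 + 21 = 486

CDLXXXVI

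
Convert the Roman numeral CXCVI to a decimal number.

CXCVI: C=100, XC=90, V=5, I=1
100 + 90 + 5 + 1 = 196

196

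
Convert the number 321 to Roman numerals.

Convert 321 to Roman numerals:
  321 contains 3×100 (CCC)
  21 contains 2×10 (XX)
  1 contains 1×1 (I)

CCCXXI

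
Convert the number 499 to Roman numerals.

Convert 499 to Roman numerals:
  499 contains 1×400 (CD)
  99 contains 1×90 (XC)
  9 contains 1×9 (IX)

CDXCIX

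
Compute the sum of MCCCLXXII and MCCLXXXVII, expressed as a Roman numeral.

MCCCLXXII = 1372
MCCLXXXVII = 1287
1372 + 1287 = 2659

MMDCLIX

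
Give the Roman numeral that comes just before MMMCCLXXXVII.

MMMCCLXXXVII = 3287, so the previous integer is 3287 - 1 = 3286

MMMCCLXXXVI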